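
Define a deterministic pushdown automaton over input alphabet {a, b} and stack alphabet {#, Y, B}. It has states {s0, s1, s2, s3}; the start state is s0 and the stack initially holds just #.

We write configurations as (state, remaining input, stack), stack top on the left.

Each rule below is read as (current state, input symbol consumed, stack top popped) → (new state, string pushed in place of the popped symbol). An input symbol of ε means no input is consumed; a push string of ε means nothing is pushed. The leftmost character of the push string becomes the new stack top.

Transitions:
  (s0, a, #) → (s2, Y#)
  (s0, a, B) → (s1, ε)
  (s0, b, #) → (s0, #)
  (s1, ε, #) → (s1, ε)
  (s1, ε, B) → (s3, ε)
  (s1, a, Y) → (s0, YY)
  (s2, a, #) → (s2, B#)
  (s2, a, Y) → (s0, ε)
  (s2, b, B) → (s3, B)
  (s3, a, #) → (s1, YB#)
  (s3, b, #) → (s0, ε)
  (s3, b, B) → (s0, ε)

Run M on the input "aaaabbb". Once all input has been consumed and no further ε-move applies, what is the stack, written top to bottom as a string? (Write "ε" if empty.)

#

(s0, aaaabbb, #) ⊢ (s2, aaabbb, Y#) ⊢ (s0, aabbb, #) ⊢ (s2, abbb, Y#) ⊢ (s0, bbb, #) ⊢ (s0, bb, #) ⊢ (s0, b, #) ⊢ (s0, ε, #)
All input consumed in state s0 with stack #.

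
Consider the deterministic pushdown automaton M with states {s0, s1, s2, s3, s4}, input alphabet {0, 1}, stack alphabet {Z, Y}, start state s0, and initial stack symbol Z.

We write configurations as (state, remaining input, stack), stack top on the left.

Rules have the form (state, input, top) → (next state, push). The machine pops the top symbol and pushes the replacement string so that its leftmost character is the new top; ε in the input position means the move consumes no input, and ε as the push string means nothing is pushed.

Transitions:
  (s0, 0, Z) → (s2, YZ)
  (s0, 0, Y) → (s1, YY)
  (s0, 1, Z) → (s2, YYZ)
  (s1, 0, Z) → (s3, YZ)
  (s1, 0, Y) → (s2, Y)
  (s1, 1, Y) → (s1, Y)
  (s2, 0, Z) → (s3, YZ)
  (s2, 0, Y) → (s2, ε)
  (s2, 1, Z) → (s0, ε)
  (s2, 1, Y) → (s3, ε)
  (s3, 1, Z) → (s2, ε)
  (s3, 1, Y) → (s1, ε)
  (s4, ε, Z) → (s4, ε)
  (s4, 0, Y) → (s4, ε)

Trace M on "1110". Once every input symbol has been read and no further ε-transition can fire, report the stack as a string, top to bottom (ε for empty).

(s0, 1110, Z)
  read 1, top Z: go to s2, push YYZ → (s2, 110, YYZ)
  read 1, top Y: go to s3, push ε → (s3, 10, YZ)
  read 1, top Y: go to s1, push ε → (s1, 0, Z)
  read 0, top Z: go to s3, push YZ → (s3, ε, YZ)
All input consumed in state s3 with stack YZ.

YZ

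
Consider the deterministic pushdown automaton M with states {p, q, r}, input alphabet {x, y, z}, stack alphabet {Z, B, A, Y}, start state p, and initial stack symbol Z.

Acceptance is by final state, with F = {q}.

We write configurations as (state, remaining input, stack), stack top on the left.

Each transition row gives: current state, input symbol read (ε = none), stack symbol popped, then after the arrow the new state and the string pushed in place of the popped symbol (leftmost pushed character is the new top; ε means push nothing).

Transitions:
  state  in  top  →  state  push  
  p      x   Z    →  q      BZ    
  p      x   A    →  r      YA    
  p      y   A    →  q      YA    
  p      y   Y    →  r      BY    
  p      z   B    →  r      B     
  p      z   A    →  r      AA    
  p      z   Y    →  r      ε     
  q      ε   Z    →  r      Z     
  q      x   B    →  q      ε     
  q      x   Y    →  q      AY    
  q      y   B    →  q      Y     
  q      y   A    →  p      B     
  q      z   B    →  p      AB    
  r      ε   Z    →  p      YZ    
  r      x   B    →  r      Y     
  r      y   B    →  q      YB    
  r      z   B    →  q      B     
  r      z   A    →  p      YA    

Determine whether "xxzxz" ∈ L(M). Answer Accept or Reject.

(p, xxzxz, Z)
  read x, top Z: go to q, push BZ → (q, xzxz, BZ)
  read x, top B: go to q, push ε → (q, zxz, Z)
  ε-move, top Z: go to r, push Z → (r, zxz, Z)
  ε-move, top Z: go to p, push YZ → (p, zxz, YZ)
  read z, top Y: go to r, push ε → (r, xz, Z)
  ε-move, top Z: go to p, push YZ → (p, xz, YZ)
No transition applies at (p, xz, YZ); input not fully consumed.

Reject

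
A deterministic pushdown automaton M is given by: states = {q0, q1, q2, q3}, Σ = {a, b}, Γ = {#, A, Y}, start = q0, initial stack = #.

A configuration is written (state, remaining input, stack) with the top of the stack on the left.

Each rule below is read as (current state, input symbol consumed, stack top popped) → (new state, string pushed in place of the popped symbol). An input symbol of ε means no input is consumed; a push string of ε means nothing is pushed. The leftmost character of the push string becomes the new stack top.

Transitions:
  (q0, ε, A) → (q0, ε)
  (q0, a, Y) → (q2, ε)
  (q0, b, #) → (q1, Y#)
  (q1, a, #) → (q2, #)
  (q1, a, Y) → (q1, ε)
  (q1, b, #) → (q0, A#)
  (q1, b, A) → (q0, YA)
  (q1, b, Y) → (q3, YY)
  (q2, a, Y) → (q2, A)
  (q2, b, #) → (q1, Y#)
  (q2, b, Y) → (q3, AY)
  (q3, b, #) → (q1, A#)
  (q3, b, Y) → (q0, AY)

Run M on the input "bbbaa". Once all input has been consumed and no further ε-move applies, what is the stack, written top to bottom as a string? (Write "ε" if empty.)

(q0, bbbaa, #)
  read b, top #: go to q1, push Y# → (q1, bbaa, Y#)
  read b, top Y: go to q3, push YY → (q3, baa, YY#)
  read b, top Y: go to q0, push AY → (q0, aa, AYY#)
  ε-move, top A: go to q0, push ε → (q0, aa, YY#)
  read a, top Y: go to q2, push ε → (q2, a, Y#)
  read a, top Y: go to q2, push A → (q2, ε, A#)
All input consumed in state q2 with stack A#.

A#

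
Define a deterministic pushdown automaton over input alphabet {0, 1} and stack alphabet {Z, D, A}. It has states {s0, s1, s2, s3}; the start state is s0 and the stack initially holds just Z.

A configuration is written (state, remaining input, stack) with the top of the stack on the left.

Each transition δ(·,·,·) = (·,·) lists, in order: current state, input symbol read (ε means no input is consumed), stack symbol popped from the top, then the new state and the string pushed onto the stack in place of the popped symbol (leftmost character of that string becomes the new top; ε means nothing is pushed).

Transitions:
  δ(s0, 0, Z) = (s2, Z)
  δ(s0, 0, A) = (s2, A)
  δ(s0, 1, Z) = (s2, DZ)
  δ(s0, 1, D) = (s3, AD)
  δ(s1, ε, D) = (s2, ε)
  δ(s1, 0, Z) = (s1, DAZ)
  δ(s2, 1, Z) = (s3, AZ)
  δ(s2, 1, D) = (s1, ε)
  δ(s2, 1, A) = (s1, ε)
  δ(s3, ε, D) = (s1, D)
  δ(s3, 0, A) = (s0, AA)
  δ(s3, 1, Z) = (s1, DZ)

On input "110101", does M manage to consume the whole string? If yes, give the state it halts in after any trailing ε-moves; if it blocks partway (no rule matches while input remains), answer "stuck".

(s0, 110101, Z)
  read 1, top Z: go to s2, push DZ → (s2, 10101, DZ)
  read 1, top D: go to s1, push ε → (s1, 0101, Z)
  read 0, top Z: go to s1, push DAZ → (s1, 101, DAZ)
  ε-move, top D: go to s2, push ε → (s2, 101, AZ)
  read 1, top A: go to s1, push ε → (s1, 01, Z)
  read 0, top Z: go to s1, push DAZ → (s1, 1, DAZ)
  ε-move, top D: go to s2, push ε → (s2, 1, AZ)
  read 1, top A: go to s1, push ε → (s1, ε, Z)
All input consumed; M is in state s1.

s1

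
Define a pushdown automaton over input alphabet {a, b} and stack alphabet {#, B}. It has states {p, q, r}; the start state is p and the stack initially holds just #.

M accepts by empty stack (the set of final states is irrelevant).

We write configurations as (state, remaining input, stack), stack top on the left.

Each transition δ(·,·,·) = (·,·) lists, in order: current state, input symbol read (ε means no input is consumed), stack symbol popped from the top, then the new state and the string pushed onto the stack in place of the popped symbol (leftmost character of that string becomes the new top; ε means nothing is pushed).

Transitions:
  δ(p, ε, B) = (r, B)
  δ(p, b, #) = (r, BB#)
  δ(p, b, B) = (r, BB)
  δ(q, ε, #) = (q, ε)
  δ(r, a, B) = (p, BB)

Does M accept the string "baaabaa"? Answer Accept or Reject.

No computation consumes all input and empties the stack.

Reject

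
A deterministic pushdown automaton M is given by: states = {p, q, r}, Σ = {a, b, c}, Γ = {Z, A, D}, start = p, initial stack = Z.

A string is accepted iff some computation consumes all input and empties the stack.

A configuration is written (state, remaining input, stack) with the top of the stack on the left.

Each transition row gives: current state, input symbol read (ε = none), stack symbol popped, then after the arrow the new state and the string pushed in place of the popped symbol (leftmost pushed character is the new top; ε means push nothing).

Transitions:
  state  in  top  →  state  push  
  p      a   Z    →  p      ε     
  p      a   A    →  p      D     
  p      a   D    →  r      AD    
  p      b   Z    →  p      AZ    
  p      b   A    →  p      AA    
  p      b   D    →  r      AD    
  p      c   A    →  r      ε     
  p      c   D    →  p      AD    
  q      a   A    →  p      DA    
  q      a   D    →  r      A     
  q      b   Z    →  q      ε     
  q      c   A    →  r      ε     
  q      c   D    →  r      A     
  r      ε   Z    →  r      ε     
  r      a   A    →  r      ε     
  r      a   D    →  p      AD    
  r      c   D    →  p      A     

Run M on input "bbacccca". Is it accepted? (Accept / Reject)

(p, bbacccca, Z)
  read b, top Z: go to p, push AZ → (p, bacccca, AZ)
  read b, top A: go to p, push AA → (p, acccca, AAZ)
  read a, top A: go to p, push D → (p, cccca, DAZ)
  read c, top D: go to p, push AD → (p, ccca, ADAZ)
  read c, top A: go to r, push ε → (r, cca, DAZ)
  read c, top D: go to p, push A → (p, ca, AAZ)
  read c, top A: go to r, push ε → (r, a, AZ)
  read a, top A: go to r, push ε → (r, ε, Z)
  ε-move, top Z: go to r, push ε → (r, ε, ε)
All input consumed and the stack is empty.

Accept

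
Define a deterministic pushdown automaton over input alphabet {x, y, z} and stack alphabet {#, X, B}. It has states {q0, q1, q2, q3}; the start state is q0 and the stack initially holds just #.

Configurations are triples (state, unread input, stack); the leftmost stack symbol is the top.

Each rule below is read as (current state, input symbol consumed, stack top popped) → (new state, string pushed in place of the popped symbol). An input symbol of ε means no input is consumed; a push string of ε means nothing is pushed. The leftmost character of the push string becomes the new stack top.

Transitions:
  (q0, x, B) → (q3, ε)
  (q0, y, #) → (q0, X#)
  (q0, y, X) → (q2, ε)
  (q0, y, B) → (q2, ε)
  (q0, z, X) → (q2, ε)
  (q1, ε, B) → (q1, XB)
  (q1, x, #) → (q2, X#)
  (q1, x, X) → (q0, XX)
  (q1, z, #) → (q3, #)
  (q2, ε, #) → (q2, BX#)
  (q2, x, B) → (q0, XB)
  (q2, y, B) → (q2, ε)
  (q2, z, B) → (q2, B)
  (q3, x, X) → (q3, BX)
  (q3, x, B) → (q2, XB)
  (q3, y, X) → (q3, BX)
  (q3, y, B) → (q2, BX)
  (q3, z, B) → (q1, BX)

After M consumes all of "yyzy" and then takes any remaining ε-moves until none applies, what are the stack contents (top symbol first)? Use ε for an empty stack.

(q0, yyzy, #)
  read y, top #: go to q0, push X# → (q0, yzy, X#)
  read y, top X: go to q2, push ε → (q2, zy, #)
  ε-move, top #: go to q2, push BX# → (q2, zy, BX#)
  read z, top B: go to q2, push B → (q2, y, BX#)
  read y, top B: go to q2, push ε → (q2, ε, X#)
All input consumed in state q2 with stack X#.

X#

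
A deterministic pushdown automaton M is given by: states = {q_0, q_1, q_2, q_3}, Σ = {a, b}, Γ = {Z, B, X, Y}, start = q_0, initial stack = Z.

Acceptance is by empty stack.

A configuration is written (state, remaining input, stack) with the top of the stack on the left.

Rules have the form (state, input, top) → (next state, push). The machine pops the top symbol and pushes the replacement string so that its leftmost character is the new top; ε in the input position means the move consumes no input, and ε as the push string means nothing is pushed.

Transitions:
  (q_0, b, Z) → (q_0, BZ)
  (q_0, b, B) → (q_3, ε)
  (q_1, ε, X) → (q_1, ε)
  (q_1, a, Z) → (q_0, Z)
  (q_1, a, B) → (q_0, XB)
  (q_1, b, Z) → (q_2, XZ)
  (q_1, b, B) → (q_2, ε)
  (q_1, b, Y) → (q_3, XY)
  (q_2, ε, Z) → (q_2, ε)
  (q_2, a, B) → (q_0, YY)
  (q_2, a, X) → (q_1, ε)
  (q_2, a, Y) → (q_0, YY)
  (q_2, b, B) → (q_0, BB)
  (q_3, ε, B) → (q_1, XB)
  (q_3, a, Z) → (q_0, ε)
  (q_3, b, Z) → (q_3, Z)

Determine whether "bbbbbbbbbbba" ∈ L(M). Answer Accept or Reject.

(q_0, bbbbbbbbbbba, Z) ⊢ (q_0, bbbbbbbbbba, BZ) ⊢ (q_3, bbbbbbbbba, Z) ⊢ (q_3, bbbbbbbba, Z) ⊢ (q_3, bbbbbbba, Z) ⊢ (q_3, bbbbbba, Z) ⊢ (q_3, bbbbba, Z) ⊢ (q_3, bbbba, Z) ⊢ (q_3, bbba, Z) ⊢ (q_3, bba, Z) ⊢ (q_3, ba, Z) ⊢ (q_3, a, Z) ⊢ (q_0, ε, ε)
All input consumed and the stack is empty.

Accept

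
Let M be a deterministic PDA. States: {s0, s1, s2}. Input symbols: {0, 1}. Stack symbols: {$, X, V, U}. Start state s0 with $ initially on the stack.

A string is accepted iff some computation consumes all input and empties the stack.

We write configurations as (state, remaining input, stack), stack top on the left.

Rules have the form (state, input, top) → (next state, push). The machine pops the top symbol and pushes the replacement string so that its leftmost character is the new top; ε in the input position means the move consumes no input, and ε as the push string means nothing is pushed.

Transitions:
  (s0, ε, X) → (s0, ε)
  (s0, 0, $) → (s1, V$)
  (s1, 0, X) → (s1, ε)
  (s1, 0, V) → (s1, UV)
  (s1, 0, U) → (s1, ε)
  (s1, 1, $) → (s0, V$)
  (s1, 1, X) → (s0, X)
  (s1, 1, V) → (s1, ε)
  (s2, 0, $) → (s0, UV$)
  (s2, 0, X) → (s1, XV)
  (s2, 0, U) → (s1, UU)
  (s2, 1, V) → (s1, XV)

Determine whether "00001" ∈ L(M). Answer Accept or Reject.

(s0, 00001, $)
  read 0, top $: go to s1, push V$ → (s1, 0001, V$)
  read 0, top V: go to s1, push UV → (s1, 001, UV$)
  read 0, top U: go to s1, push ε → (s1, 01, V$)
  read 0, top V: go to s1, push UV → (s1, 1, UV$)
No transition applies at (s1, 1, UV$); input not fully consumed.

Reject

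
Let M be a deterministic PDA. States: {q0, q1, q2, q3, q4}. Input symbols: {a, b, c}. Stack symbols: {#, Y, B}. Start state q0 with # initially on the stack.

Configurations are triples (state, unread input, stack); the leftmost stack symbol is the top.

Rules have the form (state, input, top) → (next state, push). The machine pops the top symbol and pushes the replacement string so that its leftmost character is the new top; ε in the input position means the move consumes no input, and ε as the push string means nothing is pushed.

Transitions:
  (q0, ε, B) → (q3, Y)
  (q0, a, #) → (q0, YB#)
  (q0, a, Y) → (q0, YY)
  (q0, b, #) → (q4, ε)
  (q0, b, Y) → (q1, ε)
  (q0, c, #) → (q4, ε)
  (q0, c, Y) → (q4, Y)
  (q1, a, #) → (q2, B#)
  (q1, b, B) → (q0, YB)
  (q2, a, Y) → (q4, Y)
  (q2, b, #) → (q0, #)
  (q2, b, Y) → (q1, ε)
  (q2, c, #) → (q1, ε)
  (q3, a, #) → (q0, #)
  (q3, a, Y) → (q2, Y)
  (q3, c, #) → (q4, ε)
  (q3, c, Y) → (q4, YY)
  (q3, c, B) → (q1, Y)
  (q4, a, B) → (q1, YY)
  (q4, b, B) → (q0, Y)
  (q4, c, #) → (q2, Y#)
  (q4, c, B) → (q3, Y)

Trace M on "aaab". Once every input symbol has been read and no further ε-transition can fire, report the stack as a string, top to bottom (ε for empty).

(q0, aaab, #) ⊢ (q0, aab, YB#) ⊢ (q0, ab, YYB#) ⊢ (q0, b, YYYB#) ⊢ (q1, ε, YYB#)
All input consumed in state q1 with stack YYB#.

YYB#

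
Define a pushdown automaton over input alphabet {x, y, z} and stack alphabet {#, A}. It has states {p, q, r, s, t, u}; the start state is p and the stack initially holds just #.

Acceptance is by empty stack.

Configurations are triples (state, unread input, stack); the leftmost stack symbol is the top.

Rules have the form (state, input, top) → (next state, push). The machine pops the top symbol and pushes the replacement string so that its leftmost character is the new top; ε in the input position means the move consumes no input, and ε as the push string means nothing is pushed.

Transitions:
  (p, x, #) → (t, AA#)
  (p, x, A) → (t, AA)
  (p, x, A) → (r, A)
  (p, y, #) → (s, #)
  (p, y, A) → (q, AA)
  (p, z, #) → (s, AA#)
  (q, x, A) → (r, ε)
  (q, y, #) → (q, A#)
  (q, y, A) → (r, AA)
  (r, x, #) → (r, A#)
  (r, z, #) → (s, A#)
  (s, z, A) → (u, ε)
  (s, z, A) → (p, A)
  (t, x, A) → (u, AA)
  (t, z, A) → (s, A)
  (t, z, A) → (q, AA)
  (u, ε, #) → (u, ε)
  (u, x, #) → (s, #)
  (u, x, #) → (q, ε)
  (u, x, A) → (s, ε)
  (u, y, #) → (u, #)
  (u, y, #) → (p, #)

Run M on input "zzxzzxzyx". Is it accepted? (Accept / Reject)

Accept

One accepting computation: (p, zzxzzxzyx, #) ⊢ (s, zxzzxzyx, AA#) ⊢ (p, xzzxzyx, AA#) ⊢ (t, zzxzyx, AAA#) ⊢ (s, zxzyx, AAA#) ⊢ (u, xzyx, AA#) ⊢ (s, zyx, A#) ⊢ (u, yx, #) ⊢ (u, x, #) ⊢ (q, ε, ε)
All input consumed and the stack is empty.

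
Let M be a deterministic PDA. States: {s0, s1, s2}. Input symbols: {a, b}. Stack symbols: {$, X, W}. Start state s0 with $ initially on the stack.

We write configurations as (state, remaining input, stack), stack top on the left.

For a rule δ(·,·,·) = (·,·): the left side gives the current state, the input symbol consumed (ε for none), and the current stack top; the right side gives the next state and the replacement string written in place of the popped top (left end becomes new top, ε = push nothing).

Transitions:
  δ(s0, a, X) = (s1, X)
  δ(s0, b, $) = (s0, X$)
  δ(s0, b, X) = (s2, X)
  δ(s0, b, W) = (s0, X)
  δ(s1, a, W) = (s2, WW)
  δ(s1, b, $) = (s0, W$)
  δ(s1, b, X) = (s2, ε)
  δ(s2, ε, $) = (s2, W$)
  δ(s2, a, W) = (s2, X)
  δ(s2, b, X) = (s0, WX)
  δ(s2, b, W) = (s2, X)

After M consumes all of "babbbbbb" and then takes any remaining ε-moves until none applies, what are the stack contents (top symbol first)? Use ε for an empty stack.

WXX$

(s0, babbbbbb, $)
  read b, top $: go to s0, push X$ → (s0, abbbbbb, X$)
  read a, top X: go to s1, push X → (s1, bbbbbb, X$)
  read b, top X: go to s2, push ε → (s2, bbbbb, $)
  ε-move, top $: go to s2, push W$ → (s2, bbbbb, W$)
  read b, top W: go to s2, push X → (s2, bbbb, X$)
  read b, top X: go to s0, push WX → (s0, bbb, WX$)
  read b, top W: go to s0, push X → (s0, bb, XX$)
  read b, top X: go to s2, push X → (s2, b, XX$)
  read b, top X: go to s0, push WX → (s0, ε, WXX$)
All input consumed in state s0 with stack WXX$.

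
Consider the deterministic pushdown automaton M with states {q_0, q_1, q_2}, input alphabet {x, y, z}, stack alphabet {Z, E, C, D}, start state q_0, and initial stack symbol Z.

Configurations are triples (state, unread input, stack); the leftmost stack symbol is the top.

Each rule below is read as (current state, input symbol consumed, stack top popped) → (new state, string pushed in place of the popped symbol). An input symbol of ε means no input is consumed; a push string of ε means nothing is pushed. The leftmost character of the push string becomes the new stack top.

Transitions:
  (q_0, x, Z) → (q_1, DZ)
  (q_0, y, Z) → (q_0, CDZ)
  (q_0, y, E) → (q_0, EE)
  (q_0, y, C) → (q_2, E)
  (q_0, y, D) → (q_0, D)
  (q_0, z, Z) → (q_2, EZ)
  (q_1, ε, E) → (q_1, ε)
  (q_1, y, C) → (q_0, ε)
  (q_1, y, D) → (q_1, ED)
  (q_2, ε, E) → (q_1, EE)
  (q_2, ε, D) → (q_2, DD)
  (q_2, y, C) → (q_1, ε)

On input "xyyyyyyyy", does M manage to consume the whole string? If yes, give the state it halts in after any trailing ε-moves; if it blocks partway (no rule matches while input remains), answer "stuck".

(q_0, xyyyyyyyy, Z) ⊢ (q_1, yyyyyyyy, DZ) ⊢ (q_1, yyyyyyy, EDZ) ⊢ (q_1, yyyyyyy, DZ) ⊢ (q_1, yyyyyy, EDZ) ⊢ (q_1, yyyyyy, DZ) ⊢ (q_1, yyyyy, EDZ) ⊢ (q_1, yyyyy, DZ) ⊢ (q_1, yyyy, EDZ) ⊢ (q_1, yyyy, DZ) ⊢ (q_1, yyy, EDZ) ⊢ (q_1, yyy, DZ) ⊢ (q_1, yy, EDZ) ⊢ (q_1, yy, DZ) ⊢ (q_1, y, EDZ) ⊢ (q_1, y, DZ) ⊢ (q_1, ε, EDZ) ⊢ (q_1, ε, DZ)
All input consumed; M is in state q_1.

q_1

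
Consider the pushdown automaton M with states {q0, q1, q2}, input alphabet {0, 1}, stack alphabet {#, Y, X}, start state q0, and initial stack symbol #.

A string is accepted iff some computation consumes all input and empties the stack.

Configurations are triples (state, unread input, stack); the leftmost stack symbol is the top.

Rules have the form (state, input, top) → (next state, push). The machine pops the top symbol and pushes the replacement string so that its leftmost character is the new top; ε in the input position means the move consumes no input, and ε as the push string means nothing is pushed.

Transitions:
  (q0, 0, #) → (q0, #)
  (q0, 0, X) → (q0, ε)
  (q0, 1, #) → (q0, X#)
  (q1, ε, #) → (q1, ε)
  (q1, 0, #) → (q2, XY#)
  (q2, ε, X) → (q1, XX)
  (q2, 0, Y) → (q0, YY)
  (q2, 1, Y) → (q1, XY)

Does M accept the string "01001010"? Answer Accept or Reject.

Reject

No computation consumes all input and empties the stack.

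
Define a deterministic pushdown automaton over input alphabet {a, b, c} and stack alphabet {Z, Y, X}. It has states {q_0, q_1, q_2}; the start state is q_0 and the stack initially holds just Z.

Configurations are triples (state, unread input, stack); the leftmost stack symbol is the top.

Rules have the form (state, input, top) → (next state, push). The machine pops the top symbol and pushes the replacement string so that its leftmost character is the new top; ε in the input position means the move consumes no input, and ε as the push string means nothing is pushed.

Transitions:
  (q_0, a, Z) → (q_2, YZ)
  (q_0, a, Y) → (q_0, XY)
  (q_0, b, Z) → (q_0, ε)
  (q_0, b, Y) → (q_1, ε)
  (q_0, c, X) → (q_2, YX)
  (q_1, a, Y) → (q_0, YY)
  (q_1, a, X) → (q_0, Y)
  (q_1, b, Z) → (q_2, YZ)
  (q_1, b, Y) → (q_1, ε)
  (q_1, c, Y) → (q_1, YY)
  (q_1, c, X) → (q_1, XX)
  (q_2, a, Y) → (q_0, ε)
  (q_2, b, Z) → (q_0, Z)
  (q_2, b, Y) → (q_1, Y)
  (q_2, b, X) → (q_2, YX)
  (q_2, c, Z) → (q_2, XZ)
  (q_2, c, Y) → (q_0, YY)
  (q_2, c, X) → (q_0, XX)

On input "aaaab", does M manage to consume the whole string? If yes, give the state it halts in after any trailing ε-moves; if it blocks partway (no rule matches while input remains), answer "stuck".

(q_0, aaaab, Z) ⊢ (q_2, aaab, YZ) ⊢ (q_0, aab, Z) ⊢ (q_2, ab, YZ) ⊢ (q_0, b, Z) ⊢ (q_0, ε, ε)
All input consumed; M is in state q_0.

q_0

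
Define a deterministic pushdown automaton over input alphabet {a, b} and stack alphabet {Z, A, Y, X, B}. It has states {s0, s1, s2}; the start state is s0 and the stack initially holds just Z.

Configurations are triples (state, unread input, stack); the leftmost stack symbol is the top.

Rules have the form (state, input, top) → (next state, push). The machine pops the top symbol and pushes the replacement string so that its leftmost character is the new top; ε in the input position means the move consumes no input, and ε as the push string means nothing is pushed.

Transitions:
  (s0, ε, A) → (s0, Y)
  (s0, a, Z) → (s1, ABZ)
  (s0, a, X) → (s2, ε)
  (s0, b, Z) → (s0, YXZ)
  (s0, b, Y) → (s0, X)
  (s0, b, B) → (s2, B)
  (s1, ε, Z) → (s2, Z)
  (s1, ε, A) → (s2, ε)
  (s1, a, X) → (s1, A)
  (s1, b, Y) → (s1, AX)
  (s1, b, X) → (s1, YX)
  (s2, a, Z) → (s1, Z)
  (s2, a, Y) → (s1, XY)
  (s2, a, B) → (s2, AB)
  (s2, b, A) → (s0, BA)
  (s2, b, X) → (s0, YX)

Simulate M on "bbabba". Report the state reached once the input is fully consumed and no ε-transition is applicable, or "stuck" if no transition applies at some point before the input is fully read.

(s0, bbabba, Z) ⊢ (s0, babba, YXZ) ⊢ (s0, abba, XXZ) ⊢ (s2, bba, XZ) ⊢ (s0, ba, YXZ) ⊢ (s0, a, XXZ) ⊢ (s2, ε, XZ)
All input consumed; M is in state s2.

s2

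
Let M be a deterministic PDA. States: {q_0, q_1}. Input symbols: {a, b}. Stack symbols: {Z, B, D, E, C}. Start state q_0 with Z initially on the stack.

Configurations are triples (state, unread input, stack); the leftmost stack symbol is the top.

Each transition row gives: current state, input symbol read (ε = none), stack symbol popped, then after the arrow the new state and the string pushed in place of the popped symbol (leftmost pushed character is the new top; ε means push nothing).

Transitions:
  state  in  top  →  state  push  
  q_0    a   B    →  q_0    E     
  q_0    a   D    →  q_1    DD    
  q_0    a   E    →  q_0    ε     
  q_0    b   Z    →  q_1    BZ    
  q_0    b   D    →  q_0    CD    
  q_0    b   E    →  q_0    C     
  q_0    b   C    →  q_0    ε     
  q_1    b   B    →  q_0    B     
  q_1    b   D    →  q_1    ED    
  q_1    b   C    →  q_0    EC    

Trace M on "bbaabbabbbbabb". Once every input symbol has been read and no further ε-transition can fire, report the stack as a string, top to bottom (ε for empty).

(q_0, bbaabbabbbbabb, Z)
  read b, top Z: go to q_1, push BZ → (q_1, baabbabbbbabb, BZ)
  read b, top B: go to q_0, push B → (q_0, aabbabbbbabb, BZ)
  read a, top B: go to q_0, push E → (q_0, abbabbbbabb, EZ)
  read a, top E: go to q_0, push ε → (q_0, bbabbbbabb, Z)
  read b, top Z: go to q_1, push BZ → (q_1, babbbbabb, BZ)
  read b, top B: go to q_0, push B → (q_0, abbbbabb, BZ)
  read a, top B: go to q_0, push E → (q_0, bbbbabb, EZ)
  read b, top E: go to q_0, push C → (q_0, bbbabb, CZ)
  read b, top C: go to q_0, push ε → (q_0, bbabb, Z)
  read b, top Z: go to q_1, push BZ → (q_1, babb, BZ)
  read b, top B: go to q_0, push B → (q_0, abb, BZ)
  read a, top B: go to q_0, push E → (q_0, bb, EZ)
  read b, top E: go to q_0, push C → (q_0, b, CZ)
  read b, top C: go to q_0, push ε → (q_0, ε, Z)
All input consumed in state q_0 with stack Z.

Z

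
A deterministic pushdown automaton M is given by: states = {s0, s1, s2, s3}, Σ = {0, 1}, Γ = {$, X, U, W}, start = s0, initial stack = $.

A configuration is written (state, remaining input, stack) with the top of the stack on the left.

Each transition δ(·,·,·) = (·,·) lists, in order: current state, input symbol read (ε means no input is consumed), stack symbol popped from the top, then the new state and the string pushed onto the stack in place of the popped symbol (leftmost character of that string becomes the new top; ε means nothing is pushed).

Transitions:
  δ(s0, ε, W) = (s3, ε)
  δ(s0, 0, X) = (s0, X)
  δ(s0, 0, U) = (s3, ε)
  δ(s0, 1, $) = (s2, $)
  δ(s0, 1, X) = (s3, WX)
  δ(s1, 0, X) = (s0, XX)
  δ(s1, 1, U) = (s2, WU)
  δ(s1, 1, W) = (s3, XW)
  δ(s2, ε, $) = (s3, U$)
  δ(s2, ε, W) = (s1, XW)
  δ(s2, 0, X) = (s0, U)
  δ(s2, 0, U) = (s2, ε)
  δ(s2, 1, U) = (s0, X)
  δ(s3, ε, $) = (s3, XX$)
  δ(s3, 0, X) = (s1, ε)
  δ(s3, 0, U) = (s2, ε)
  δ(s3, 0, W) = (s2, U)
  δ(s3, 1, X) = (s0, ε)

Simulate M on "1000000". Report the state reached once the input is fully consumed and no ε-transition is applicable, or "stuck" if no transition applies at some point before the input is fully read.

s3

(s0, 1000000, $) ⊢ (s2, 000000, $) ⊢ (s3, 000000, U$) ⊢ (s2, 00000, $) ⊢ (s3, 00000, U$) ⊢ (s2, 0000, $) ⊢ (s3, 0000, U$) ⊢ (s2, 000, $) ⊢ (s3, 000, U$) ⊢ (s2, 00, $) ⊢ (s3, 00, U$) ⊢ (s2, 0, $) ⊢ (s3, 0, U$) ⊢ (s2, ε, $) ⊢ (s3, ε, U$)
All input consumed; M is in state s3.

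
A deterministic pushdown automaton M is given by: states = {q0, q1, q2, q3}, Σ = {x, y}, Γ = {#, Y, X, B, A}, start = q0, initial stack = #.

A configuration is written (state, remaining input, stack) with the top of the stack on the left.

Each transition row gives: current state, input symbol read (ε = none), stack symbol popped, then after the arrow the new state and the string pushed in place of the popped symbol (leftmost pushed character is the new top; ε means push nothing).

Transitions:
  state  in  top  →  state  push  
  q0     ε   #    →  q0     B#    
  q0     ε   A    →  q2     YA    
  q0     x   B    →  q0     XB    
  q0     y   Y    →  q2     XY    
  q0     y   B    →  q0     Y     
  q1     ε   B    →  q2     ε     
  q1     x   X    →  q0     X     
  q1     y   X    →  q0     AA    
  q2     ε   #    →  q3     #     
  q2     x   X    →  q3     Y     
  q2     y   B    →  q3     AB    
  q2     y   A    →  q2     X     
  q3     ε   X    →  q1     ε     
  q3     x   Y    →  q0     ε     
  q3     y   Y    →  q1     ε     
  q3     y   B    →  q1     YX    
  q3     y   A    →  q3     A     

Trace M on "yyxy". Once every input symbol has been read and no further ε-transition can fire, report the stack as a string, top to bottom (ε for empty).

(q0, yyxy, #)
  ε-move, top #: go to q0, push B# → (q0, yyxy, B#)
  read y, top B: go to q0, push Y → (q0, yxy, Y#)
  read y, top Y: go to q2, push XY → (q2, xy, XY#)
  read x, top X: go to q3, push Y → (q3, y, YY#)
  read y, top Y: go to q1, push ε → (q1, ε, Y#)
All input consumed in state q1 with stack Y#.

Y#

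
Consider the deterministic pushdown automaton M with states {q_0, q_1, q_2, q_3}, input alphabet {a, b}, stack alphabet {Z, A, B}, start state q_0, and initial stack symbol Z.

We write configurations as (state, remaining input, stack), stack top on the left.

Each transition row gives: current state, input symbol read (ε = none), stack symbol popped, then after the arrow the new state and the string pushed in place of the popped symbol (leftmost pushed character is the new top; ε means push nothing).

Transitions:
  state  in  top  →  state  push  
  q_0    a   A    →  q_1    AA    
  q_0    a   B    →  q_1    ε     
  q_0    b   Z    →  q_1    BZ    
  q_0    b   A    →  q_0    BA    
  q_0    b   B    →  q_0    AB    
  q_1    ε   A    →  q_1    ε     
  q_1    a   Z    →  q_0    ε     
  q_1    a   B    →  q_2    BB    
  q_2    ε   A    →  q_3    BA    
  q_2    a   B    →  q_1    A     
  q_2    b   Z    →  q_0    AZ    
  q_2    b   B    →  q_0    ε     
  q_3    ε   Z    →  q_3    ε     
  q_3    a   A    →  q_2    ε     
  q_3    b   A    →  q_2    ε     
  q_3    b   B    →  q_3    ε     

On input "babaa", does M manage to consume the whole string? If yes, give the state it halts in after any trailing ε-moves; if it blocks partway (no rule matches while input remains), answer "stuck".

(q_0, babaa, Z)
  read b, top Z: go to q_1, push BZ → (q_1, abaa, BZ)
  read a, top B: go to q_2, push BB → (q_2, baa, BBZ)
  read b, top B: go to q_0, push ε → (q_0, aa, BZ)
  read a, top B: go to q_1, push ε → (q_1, a, Z)
  read a, top Z: go to q_0, push ε → (q_0, ε, ε)
All input consumed; M is in state q_0.

q_0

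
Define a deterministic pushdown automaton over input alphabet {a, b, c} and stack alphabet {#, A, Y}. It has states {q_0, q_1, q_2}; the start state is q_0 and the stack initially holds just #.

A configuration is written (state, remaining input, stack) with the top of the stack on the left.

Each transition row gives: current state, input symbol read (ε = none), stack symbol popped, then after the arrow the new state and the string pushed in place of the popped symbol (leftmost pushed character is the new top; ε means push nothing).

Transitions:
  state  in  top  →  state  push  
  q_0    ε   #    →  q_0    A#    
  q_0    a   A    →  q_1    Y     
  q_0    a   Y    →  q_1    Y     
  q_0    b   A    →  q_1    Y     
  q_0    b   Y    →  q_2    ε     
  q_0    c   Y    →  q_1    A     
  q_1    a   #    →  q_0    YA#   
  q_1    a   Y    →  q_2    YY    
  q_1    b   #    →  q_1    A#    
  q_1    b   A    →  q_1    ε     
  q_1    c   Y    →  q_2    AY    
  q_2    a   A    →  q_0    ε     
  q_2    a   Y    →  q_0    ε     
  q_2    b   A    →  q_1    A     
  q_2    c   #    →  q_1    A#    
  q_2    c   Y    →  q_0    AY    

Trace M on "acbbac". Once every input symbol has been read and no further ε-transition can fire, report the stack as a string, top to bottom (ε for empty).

(q_0, acbbac, #)
  ε-move, top #: go to q_0, push A# → (q_0, acbbac, A#)
  read a, top A: go to q_1, push Y → (q_1, cbbac, Y#)
  read c, top Y: go to q_2, push AY → (q_2, bbac, AY#)
  read b, top A: go to q_1, push A → (q_1, bac, AY#)
  read b, top A: go to q_1, push ε → (q_1, ac, Y#)
  read a, top Y: go to q_2, push YY → (q_2, c, YY#)
  read c, top Y: go to q_0, push AY → (q_0, ε, AYY#)
All input consumed in state q_0 with stack AYY#.

AYY#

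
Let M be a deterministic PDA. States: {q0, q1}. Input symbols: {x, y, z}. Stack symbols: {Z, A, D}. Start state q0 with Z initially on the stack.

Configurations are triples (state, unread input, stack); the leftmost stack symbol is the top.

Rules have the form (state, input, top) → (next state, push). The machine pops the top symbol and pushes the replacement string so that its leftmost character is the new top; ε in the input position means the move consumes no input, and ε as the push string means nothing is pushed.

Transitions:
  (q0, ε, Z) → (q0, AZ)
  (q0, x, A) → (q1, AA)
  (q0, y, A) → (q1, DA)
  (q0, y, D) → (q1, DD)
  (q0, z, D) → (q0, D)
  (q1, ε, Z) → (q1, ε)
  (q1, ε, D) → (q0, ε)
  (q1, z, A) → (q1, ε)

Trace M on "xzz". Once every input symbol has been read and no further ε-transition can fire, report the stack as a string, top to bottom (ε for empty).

(q0, xzz, Z)
  ε-move, top Z: go to q0, push AZ → (q0, xzz, AZ)
  read x, top A: go to q1, push AA → (q1, zz, AAZ)
  read z, top A: go to q1, push ε → (q1, z, AZ)
  read z, top A: go to q1, push ε → (q1, ε, Z)
  ε-move, top Z: go to q1, push ε → (q1, ε, ε)
All input consumed in state q1 with stack ε.

ε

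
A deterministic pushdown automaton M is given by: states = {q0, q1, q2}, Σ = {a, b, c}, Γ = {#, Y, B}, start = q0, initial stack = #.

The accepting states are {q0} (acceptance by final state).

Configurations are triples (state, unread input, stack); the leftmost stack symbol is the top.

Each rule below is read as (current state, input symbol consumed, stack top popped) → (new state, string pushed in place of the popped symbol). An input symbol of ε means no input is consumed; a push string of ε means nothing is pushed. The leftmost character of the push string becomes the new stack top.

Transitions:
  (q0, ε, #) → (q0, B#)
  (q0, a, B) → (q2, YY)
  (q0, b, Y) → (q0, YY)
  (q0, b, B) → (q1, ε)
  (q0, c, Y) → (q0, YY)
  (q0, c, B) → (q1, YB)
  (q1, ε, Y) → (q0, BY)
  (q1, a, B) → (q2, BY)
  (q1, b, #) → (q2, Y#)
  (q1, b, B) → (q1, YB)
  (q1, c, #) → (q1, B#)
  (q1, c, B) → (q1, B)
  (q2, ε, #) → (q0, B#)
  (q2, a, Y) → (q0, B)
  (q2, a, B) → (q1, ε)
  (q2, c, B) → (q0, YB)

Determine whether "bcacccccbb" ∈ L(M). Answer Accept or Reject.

Accept

(q0, bcacccccbb, #)
  ε-move, top #: go to q0, push B# → (q0, bcacccccbb, B#)
  read b, top B: go to q1, push ε → (q1, cacccccbb, #)
  read c, top #: go to q1, push B# → (q1, acccccbb, B#)
  read a, top B: go to q2, push BY → (q2, cccccbb, BY#)
  read c, top B: go to q0, push YB → (q0, ccccbb, YBY#)
  read c, top Y: go to q0, push YY → (q0, cccbb, YYBY#)
  read c, top Y: go to q0, push YY → (q0, ccbb, YYYBY#)
  read c, top Y: go to q0, push YY → (q0, cbb, YYYYBY#)
  read c, top Y: go to q0, push YY → (q0, bb, YYYYYBY#)
  read b, top Y: go to q0, push YY → (q0, b, YYYYYYBY#)
  read b, top Y: go to q0, push YY → (q0, ε, YYYYYYYBY#)
All input consumed; state q0 ∈ F.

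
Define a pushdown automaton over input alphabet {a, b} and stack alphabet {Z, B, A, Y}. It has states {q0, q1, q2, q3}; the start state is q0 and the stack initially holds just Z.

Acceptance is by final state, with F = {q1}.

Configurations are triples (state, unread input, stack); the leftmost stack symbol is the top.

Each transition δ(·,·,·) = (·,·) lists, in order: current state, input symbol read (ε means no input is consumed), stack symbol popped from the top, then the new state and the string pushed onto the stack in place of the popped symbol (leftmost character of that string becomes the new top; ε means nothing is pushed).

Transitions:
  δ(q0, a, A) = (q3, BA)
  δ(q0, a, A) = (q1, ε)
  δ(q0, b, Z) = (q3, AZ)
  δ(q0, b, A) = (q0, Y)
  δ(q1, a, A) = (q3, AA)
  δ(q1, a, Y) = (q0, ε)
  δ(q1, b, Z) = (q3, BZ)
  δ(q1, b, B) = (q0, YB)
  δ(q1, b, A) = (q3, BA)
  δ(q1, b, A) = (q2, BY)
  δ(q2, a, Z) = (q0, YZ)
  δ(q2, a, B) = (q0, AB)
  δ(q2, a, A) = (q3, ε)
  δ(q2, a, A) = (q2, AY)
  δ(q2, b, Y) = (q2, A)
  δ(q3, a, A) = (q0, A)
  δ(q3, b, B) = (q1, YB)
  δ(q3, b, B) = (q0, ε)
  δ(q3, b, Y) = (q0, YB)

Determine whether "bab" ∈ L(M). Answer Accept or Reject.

No computation consumes all input and reaches a final state.

Reject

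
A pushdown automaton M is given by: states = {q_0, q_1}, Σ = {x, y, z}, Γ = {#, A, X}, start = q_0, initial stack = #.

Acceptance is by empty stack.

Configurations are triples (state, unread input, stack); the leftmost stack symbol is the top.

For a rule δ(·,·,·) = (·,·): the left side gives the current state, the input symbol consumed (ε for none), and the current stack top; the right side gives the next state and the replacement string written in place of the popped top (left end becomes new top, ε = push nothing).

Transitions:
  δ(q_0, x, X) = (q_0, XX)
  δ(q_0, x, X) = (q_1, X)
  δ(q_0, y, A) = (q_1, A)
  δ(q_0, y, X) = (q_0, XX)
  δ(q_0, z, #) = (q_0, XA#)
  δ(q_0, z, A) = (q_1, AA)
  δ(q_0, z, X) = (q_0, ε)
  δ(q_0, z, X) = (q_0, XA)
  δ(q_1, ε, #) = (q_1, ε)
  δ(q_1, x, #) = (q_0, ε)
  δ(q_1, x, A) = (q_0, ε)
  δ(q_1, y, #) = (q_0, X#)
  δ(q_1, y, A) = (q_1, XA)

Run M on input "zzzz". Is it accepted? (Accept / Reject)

Reject

No computation consumes all input and empties the stack.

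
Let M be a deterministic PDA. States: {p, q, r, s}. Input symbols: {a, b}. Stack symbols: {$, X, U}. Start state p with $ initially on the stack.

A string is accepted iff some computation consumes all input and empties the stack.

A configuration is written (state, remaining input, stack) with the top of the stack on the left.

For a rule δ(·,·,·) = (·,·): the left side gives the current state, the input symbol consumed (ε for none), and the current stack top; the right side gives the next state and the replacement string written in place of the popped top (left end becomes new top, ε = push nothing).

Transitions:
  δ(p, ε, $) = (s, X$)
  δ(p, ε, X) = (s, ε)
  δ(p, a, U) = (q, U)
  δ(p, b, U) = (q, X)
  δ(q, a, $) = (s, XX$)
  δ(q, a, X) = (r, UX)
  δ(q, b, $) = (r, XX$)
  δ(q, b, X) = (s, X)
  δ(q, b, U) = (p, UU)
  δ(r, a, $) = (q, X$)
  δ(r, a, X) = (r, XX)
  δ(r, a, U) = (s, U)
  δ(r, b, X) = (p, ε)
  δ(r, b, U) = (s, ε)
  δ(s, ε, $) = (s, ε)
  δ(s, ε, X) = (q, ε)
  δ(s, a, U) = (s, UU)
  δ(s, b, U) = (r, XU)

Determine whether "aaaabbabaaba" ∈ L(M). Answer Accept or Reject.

Reject

(p, aaaabbabaaba, $) ⊢ (s, aaaabbabaaba, X$) ⊢ (q, aaaabbabaaba, $) ⊢ (s, aaabbabaaba, XX$) ⊢ (q, aaabbabaaba, X$) ⊢ (r, aabbabaaba, UX$) ⊢ (s, abbabaaba, UX$) ⊢ (s, bbabaaba, UUX$) ⊢ (r, babaaba, XUUX$) ⊢ (p, abaaba, UUX$) ⊢ (q, baaba, UUX$) ⊢ (p, aaba, UUUX$) ⊢ (q, aba, UUUX$)
No transition applies at (q, aba, UUUX$); input not fully consumed.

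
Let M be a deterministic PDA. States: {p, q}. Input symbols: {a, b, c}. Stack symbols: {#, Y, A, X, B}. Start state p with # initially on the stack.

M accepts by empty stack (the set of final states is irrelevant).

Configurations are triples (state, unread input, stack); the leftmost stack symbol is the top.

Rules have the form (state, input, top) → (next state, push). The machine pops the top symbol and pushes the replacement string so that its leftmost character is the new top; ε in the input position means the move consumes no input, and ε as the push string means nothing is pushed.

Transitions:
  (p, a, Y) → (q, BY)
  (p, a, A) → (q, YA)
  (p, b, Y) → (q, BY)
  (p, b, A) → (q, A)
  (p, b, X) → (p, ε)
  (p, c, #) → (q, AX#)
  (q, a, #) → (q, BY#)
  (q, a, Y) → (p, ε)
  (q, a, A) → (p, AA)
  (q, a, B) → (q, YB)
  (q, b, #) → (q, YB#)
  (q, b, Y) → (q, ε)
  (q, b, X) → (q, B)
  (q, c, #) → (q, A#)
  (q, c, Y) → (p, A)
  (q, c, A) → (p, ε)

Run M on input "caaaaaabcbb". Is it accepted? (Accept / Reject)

(p, caaaaaabcbb, #)
  read c, top #: go to q, push AX# → (q, aaaaaabcbb, AX#)
  read a, top A: go to p, push AA → (p, aaaaabcbb, AAX#)
  read a, top A: go to q, push YA → (q, aaaabcbb, YAAX#)
  read a, top Y: go to p, push ε → (p, aaabcbb, AAX#)
  read a, top A: go to q, push YA → (q, aabcbb, YAAX#)
  read a, top Y: go to p, push ε → (p, abcbb, AAX#)
  read a, top A: go to q, push YA → (q, bcbb, YAAX#)
  read b, top Y: go to q, push ε → (q, cbb, AAX#)
  read c, top A: go to p, push ε → (p, bb, AX#)
  read b, top A: go to q, push A → (q, b, AX#)
No transition applies at (q, b, AX#); input not fully consumed.

Reject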